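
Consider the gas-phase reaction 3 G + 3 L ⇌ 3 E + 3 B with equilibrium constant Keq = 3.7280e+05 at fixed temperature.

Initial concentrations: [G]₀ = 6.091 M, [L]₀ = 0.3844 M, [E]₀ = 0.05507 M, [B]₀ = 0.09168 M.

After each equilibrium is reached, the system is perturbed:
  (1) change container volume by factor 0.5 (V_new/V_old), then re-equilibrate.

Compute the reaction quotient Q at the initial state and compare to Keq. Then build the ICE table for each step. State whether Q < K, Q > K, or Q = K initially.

Q₀ = 1.0027e-08; Q < K (proceeds forward)

Q₀ = 1.0027e-08 vs Keq = 3.7280e+05 ⇒ Q<K, forward
Step 1:
                   G          L          E          B
  init         6.091     0.3844    0.05507    0.09168
  Δ          -0.3839    -0.3839     0.3839     0.3839
  eq           5.707 5.0824e-04      0.439     0.4756
  solve Keq expr → x = 0.128; check Q = 3.7280e+05
Then change container volume by factor 0.5 (V_new/V_old).
Step 2:
                   G          L          E          B
  init         11.41   0.001016     0.8779     0.9511
  Δ                0          0          0          0
  eq           11.41   0.001016     0.8779     0.9511
  solve Keq expr → x = 0; check Q = 3.7280e+05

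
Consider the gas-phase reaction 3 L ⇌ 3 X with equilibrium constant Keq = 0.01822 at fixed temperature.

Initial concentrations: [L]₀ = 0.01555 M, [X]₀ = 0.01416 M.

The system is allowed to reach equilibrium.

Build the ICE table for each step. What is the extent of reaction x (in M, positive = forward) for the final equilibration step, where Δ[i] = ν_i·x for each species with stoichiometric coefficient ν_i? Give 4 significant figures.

x = -0.002657 M

Q₀ = 0.7551 vs Keq = 0.01822 ⇒ Q>K, reverse
Step 1:
                  L         X
  Initial   0.01555   0.01416
  Change   0.007971 -0.007971
  Equil     0.02352  0.006189
  solve Keq expr → x = -0.002657; check Q = 0.01822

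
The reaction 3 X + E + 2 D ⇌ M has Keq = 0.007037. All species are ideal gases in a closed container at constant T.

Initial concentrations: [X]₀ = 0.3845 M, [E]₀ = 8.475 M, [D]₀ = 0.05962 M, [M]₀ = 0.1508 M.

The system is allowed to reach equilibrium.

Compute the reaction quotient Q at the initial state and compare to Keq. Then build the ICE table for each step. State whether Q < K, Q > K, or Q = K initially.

Q₀ = 88.06; Q > K (proceeds reverse)

Q₀ = 88.06 vs Keq = 0.007037 ⇒ Q>K, reverse
Step 1:
                    X           E           D           M
  init         0.3845       8.475     0.05962      0.1508
  Δ            0.4397      0.1466      0.2931     -0.1466
  eq           0.8242       8.622      0.3528    0.004227
  solve Keq expr → x = -0.1466; check Q = 0.007037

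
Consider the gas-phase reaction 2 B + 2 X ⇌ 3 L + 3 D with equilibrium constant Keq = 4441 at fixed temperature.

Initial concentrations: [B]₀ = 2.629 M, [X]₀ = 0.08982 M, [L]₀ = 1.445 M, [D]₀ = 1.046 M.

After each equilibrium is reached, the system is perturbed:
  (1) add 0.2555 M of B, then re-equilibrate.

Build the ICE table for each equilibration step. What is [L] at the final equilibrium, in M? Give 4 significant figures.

Q₀ = 61.93 vs Keq = 4441 ⇒ Q<K, forward
Step 1:
                    B           X           L           D
  Initial       2.629     0.08982       1.445       1.046
  Change     -0.07555    -0.07555      0.1133      0.1133
  Equil         2.553     0.01427       1.558       1.159
  solve Keq expr → x = 0.03777; check Q = 4441
Then add 0.2555 M of B.
Step 2:
                    B           X           L           D
  Initial       2.809     0.01427       1.558       1.159
  Change    -0.001238   -0.001238    0.001857    0.001857
  Equil         2.808     0.01303        1.56       1.161
  solve Keq expr → x = 6.1892e-04; check Q = 4441

[L]_eq = 1.56 M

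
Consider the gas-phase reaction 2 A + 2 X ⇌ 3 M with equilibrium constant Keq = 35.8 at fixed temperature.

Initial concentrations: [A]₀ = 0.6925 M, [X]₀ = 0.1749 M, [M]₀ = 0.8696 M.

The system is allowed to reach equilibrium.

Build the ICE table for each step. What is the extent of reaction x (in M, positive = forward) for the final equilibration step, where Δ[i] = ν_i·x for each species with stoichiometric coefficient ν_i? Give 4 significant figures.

x = -0.005868 M

Q₀ = 44.83 vs Keq = 35.8 ⇒ Q>K, reverse
Step 1:
                    A           X           M
  init         0.6925      0.1749      0.8696
  Δ           0.01174     0.01174     -0.0176
  eq           0.7042      0.1866       0.852
  solve Keq expr → x = -0.005868; check Q = 35.8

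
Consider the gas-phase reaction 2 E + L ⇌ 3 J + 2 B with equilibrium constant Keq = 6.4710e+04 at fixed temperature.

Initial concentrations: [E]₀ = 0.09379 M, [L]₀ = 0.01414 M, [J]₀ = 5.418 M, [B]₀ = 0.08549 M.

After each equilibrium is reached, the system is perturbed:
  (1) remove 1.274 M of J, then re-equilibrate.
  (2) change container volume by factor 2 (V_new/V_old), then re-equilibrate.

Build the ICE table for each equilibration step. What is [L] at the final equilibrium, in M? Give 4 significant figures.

[L]_eq = 3.9561e-04 M

Q₀ = 9345 vs Keq = 6.4710e+04 ⇒ Q<K, forward
Step 1:
                    E           L           J           B
  I           0.09379     0.01414       5.418     0.08549
  C          -0.01868   -0.009339     0.02802     0.01868
  E           0.07511    0.004801       5.446      0.1042
  solve Keq expr → x = 0.009339; check Q = 6.4710e+04
Then remove 1.274 M of J.
Step 2:
                    E           L           J           B
  I           0.07511    0.004801       4.172      0.1042
  C         -0.004309   -0.002154    0.006463    0.004309
  E            0.0708    0.002646       4.178      0.1085
  solve Keq expr → x = 0.002154; check Q = 6.4710e+04
Then change container volume by factor 2 (V_new/V_old).
Step 3:
                    E           L           J           B
  I            0.0354    0.001323       2.089     0.05424
  C         -0.001855 -9.2760e-04    0.002783    0.001855
  E           0.03355  3.9561e-04       2.092     0.05609
  solve Keq expr → x = 9.2760e-04; check Q = 6.4710e+04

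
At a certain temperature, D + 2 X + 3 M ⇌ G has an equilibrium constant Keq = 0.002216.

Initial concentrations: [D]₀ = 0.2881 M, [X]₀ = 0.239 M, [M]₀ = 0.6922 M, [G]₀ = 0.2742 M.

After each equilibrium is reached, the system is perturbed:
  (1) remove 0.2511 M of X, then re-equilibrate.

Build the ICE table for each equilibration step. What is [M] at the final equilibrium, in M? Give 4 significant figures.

Q₀ = 50.24 vs Keq = 0.002216 ⇒ Q>K, reverse
Step 1:
                  D         X         M         G
  Initial    0.2881     0.239    0.6922    0.2742
  Change     0.2716    0.5432    0.8148   -0.2716
  Equil      0.5597    0.7822     1.507  0.002597
  solve Keq expr → x = -0.2716; check Q = 0.002216
Then remove 0.2511 M of X.
Step 2:
                  D         X         M         G
  Initial    0.5597    0.5311     1.507  0.002597
  Change   0.001374  0.002749  0.004123 -0.001374
  Equil      0.5611    0.5339     1.511  0.001223
  solve Keq expr → x = -0.001374; check Q = 0.002216

[M]_eq = 1.511 M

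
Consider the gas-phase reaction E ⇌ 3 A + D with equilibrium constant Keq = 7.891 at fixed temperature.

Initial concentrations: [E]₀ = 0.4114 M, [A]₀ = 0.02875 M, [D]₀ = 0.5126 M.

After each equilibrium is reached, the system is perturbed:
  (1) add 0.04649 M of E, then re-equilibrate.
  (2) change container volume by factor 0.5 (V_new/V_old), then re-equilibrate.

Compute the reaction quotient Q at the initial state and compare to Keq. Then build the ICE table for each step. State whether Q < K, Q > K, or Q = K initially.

Q₀ = 2.9609e-05 vs Keq = 7.891 ⇒ Q<K, forward
Step 1:
                   E          A          D
  I           0.4114    0.02875     0.5126
  C          -0.3148     0.9444     0.3148
  E          0.09662     0.9731     0.8274
  solve Keq expr → x = 0.3148; check Q = 7.891
Then add 0.04649 M of E.
Step 2:
                   E          A          D
  I           0.1431     0.9731     0.8274
  C         -0.02216    0.06647    0.02216
  E            0.121       1.04     0.8495
  solve Keq expr → x = 0.02216; check Q = 7.891
Then change container volume by factor 0.5 (V_new/V_old).
Step 3:
                   E          A          D
  I           0.2419      2.079      1.699
  C            0.236     -0.708     -0.236
  E           0.4779      1.371      1.463
  solve Keq expr → x = -0.236; check Q = 7.891

Q₀ = 2.9609e-05; Q < K (proceeds forward)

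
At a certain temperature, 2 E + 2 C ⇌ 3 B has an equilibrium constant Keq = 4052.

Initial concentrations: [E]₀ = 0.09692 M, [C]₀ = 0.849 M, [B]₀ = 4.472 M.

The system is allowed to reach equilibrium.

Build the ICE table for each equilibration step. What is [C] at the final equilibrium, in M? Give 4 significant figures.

[C]_eq = 0.9103 M

Q₀ = 1.3209e+04 vs Keq = 4052 ⇒ Q>K, reverse
Step 1:
                    E           C           B
  Initial     0.09692       0.849       4.472
  Change      0.06128     0.06128    -0.09192
  Equil        0.1582      0.9103        4.38
  solve Keq expr → x = -0.03064; check Q = 4052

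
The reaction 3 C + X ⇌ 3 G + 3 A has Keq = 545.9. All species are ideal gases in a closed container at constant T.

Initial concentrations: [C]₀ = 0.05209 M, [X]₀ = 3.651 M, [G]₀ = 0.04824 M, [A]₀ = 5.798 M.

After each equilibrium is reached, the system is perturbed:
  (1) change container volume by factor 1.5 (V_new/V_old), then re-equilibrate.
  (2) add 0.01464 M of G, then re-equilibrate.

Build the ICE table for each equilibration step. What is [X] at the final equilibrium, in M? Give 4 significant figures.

[X]_eq = 2.43 M

Q₀ = 42.4 vs Keq = 545.9 ⇒ Q<K, forward
Step 1:
                  C         X         G         A
  I         0.05209     3.651   0.04824     5.798
  C        -0.02036 -0.006785   0.02036   0.02036
  E         0.03173     3.644    0.0686     5.818
  solve Keq expr → x = 0.006785; check Q = 545.9
Then change container volume by factor 1.5 (V_new/V_old).
Step 2:
                  C         X         G         A
  I         0.02116     2.429   0.04573     3.879
  C       -0.003689  -0.00123  0.003689  0.003689
  E         0.01747     2.428   0.04942     3.883
  solve Keq expr → x = 0.00123; check Q = 545.9
Then add 0.01464 M of G.
Step 3:
                  C         X         G         A
  I         0.01747     2.428   0.06406     3.883
  C        0.003805  0.001268 -0.003805 -0.003805
  E         0.02127      2.43   0.06025     3.879
  solve Keq expr → x = -0.001268; check Q = 545.9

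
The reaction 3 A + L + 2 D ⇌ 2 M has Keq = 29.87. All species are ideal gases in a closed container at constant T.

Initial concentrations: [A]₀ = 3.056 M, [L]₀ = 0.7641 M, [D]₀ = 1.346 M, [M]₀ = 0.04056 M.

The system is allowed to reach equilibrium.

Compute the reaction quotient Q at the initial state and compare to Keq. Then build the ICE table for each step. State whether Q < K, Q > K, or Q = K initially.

Q₀ = 4.1639e-05 vs Keq = 29.87 ⇒ Q<K, forward
Step 1:
                   A          L          D          M
  Initial      3.056     0.7641      1.346    0.04056
  Change      -1.631    -0.5437     -1.087      1.087
  Equil        1.425     0.2204     0.2585      1.128
  solve Keq expr → x = 0.5437; check Q = 29.87

Q₀ = 4.1639e-05; Q < K (proceeds forward)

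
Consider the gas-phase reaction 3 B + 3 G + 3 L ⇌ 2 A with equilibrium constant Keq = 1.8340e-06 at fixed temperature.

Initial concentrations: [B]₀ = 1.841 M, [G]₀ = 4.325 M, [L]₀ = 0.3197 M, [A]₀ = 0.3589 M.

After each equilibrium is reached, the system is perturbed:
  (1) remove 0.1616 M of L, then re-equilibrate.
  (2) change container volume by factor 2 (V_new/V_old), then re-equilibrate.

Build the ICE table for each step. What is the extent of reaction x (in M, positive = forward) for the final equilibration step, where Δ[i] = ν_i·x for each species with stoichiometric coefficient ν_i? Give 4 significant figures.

Q₀ = 0.007809 vs Keq = 1.8340e-06 ⇒ Q>K, reverse
Step 1:
                   B          G          L          A
  Initial      1.841      4.325     0.3197     0.3589
  Change      0.4837     0.4837     0.4837    -0.3225
  Equil        2.325      4.809     0.8034    0.03645
  solve Keq expr → x = -0.1612; check Q = 1.8340e-06
Then remove 0.1616 M of L.
Step 2:
                   B          G          L          A
  Initial      2.325      4.809     0.6418    0.03645
  Change     0.01383    0.01383    0.01383  -0.009221
  Equil        2.339      4.823     0.6556    0.02723
  solve Keq expr → x = -0.00461; check Q = 1.8340e-06
Then change container volume by factor 2 (V_new/V_old).
Step 3:
                   B          G          L          A
  Initial      1.169      2.411     0.3278    0.01361
  Change     0.01839    0.01839    0.01839   -0.01226
  Equil        1.188       2.43     0.3462   0.001352
  solve Keq expr → x = -0.00613; check Q = 1.8340e-06

x = -0.00613 M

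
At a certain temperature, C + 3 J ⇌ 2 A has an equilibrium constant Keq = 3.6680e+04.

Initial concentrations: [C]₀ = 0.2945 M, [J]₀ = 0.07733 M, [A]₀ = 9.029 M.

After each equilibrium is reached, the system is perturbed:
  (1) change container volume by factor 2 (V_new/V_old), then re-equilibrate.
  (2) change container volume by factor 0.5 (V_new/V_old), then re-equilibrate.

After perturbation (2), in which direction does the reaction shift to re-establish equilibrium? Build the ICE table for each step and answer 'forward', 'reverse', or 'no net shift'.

Direction: forward

Q₀ = 5.9862e+05 vs Keq = 3.6680e+04 ⇒ Q>K, reverse
Step 1:
                    C           J           A
  I            0.2945     0.07733       9.029
  C           0.03675      0.1103     -0.0735
  E            0.3313      0.1876       8.955
  solve Keq expr → x = -0.03675; check Q = 3.6680e+04
Then change container volume by factor 2 (V_new/V_old).
Step 2:
                    C           J           A
  I            0.1656     0.09379       4.478
  C           0.01657     0.04972    -0.03315
  E            0.1822      0.1435       4.445
  solve Keq expr → x = -0.01657; check Q = 3.6680e+04
Then change container volume by factor 0.5 (V_new/V_old).
Step 3:
                    C           J           A
  I            0.3644       0.287       8.889
  C          -0.03315    -0.09944      0.0663
  E            0.3313      0.1876       8.955
  solve Keq expr → x = 0.03315; check Q = 3.6680e+04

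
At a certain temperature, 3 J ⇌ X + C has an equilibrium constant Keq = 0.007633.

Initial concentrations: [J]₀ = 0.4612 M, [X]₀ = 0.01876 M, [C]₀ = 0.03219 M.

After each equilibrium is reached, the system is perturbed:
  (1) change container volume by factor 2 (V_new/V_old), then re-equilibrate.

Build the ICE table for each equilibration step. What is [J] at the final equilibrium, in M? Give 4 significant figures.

[J]_eq = 0.2369 M

Q₀ = 0.006156 vs Keq = 0.007633 ⇒ Q<K, forward
Step 1:
                   J          X          C
  Initial     0.4612    0.01876    0.03219
  Change    -0.00644   0.002147   0.002147
  Equil       0.4548    0.02091    0.03434
  solve Keq expr → x = 0.002147; check Q = 0.007633
Then change container volume by factor 2 (V_new/V_old).
Step 2:
                   J          X          C
  Initial     0.2274    0.01045    0.01717
  Change    0.009568  -0.003189  -0.003189
  Equil       0.2369   0.007264    0.01398
  solve Keq expr → x = -0.003189; check Q = 0.007633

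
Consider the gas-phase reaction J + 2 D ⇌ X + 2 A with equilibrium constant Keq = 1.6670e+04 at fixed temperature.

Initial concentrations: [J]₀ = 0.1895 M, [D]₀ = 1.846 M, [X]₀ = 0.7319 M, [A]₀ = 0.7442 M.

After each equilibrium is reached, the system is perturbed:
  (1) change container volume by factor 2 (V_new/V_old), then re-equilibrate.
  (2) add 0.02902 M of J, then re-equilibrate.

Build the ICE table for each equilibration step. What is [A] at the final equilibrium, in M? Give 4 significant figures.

Q₀ = 0.6277 vs Keq = 1.6670e+04 ⇒ Q<K, forward
Step 1:
                   J          D          X          A
  I           0.1895      1.846     0.7319     0.7442
  C          -0.1895    -0.3789     0.1895     0.3789
  E       3.2394e-05      1.467     0.9214      1.123
  solve Keq expr → x = 0.1895; check Q = 1.6670e+04
Then change container volume by factor 2 (V_new/V_old).
Step 2:
                   J          D          X          A
  I       1.6197e-05     0.7335     0.4607     0.5616
  C                0          0          0          0
  E       1.6197e-05     0.7335     0.4607     0.5616
  solve Keq expr → x = 0; check Q = 1.6670e+04
Then add 0.02902 M of J.
Step 3:
                   J          D          X          A
  I          0.02904     0.7335     0.4607     0.5616
  C         -0.02901   -0.05802    0.02901    0.05802
  E       2.4714e-05     0.6755     0.4897     0.6196
  solve Keq expr → x = 0.02901; check Q = 1.6670e+04

[A]_eq = 0.6196 M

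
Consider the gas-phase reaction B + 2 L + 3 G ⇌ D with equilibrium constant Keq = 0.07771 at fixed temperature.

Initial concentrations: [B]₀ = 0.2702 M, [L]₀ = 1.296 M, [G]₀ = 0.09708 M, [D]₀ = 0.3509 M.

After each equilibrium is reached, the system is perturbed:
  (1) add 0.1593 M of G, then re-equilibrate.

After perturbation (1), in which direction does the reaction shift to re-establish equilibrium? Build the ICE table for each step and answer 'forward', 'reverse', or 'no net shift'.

Direction: forward

Q₀ = 845.1 vs Keq = 0.07771 ⇒ Q>K, reverse
Step 1:
                   B          L          G          D
  init        0.2702      1.296    0.09708     0.3509
  Δ           0.2597     0.5193      0.779    -0.2597
  eq          0.5299      1.815     0.8761    0.09124
  solve Keq expr → x = -0.2597; check Q = 0.07771
Then add 0.1593 M of G.
Step 2:
                   B          L          G          D
  init        0.5299      1.815      1.035    0.09124
  Δ         -0.02183   -0.04365   -0.06548    0.02183
  eq           0.508      1.772     0.9699     0.1131
  solve Keq expr → x = 0.02183; check Q = 0.07771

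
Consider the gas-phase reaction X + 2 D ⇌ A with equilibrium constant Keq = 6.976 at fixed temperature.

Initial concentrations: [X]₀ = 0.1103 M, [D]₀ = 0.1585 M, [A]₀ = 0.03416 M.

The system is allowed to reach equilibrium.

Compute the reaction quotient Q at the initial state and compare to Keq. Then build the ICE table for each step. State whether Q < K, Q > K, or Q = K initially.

Q₀ = 12.33 vs Keq = 6.976 ⇒ Q>K, reverse
Step 1:
                  X         D         A
  init       0.1103    0.1585   0.03416
  Δ        0.008575   0.01715 -0.008575
  eq         0.1189    0.1756   0.02559
  solve Keq expr → x = -0.008575; check Q = 6.976

Q₀ = 12.33; Q > K (proceeds reverse)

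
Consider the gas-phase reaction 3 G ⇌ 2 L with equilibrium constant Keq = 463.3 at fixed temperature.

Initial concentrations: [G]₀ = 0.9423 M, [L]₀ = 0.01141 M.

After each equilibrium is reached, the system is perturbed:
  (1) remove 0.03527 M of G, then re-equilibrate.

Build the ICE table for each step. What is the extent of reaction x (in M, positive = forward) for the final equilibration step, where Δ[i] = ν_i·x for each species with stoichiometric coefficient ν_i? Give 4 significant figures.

x = -0.01099 M

Q₀ = 1.5560e-04 vs Keq = 463.3 ⇒ Q<K, forward
Step 1:
                   G          L
  Initial     0.9423    0.01141
  Change     -0.8524     0.5683
  Equil      0.08985     0.5797
  solve Keq expr → x = 0.2841; check Q = 463.3
Then remove 0.03527 M of G.
Step 2:
                   G          L
  Initial    0.05458     0.5797
  Change     0.03298   -0.02199
  Equil      0.08756     0.5577
  solve Keq expr → x = -0.01099; check Q = 463.3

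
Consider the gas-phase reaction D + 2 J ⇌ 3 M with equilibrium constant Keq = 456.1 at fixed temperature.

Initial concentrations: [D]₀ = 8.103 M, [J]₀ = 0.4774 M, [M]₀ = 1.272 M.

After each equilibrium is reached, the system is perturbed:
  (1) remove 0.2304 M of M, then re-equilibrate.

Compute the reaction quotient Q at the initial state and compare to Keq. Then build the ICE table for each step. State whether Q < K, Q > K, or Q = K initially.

Q₀ = 1.114; Q < K (proceeds forward)

Q₀ = 1.114 vs Keq = 456.1 ⇒ Q<K, forward
Step 1:
                    D           J           M
  Initial       8.103      0.4774       1.272
  Change      -0.2165      -0.433      0.6495
  Equil         7.887     0.04441       1.921
  solve Keq expr → x = 0.2165; check Q = 456.1
Then remove 0.2304 M of M.
Step 2:
                    D           J           M
  Initial       7.887     0.04441       1.691
  Change    -0.003687   -0.007374     0.01106
  Equil         7.883     0.03704       1.702
  solve Keq expr → x = 0.003687; check Q = 456.1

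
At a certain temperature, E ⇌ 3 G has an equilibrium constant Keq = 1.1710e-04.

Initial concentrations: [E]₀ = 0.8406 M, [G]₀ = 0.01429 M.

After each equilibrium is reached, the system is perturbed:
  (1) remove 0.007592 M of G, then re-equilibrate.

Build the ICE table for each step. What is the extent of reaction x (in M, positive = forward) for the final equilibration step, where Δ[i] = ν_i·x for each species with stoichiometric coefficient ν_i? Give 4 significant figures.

Q₀ = 3.4714e-06 vs Keq = 1.1710e-04 ⇒ Q<K, forward
Step 1:
                   E          G
  init        0.8406    0.01429
  Δ         -0.01056    0.03169
  eq            0.83    0.04598
  solve Keq expr → x = 0.01056; check Q = 1.1710e-04
Then remove 0.007592 M of G.
Step 2:
                   E          G
  init          0.83    0.03839
  Δ        -0.002515   0.007546
  eq          0.8275    0.04593
  solve Keq expr → x = 0.002515; check Q = 1.1710e-04

x = 0.002515 M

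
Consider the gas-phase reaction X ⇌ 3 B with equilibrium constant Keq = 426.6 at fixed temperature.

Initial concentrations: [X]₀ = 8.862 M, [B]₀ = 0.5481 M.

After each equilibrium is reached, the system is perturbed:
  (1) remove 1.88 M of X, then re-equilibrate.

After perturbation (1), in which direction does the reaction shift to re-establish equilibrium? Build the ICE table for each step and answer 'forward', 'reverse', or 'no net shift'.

Q₀ = 0.01858 vs Keq = 426.6 ⇒ Q<K, forward
Step 1:
                    X           B
  init          8.862      0.5481
  Δ            -4.053       12.16
  eq            4.809       12.71
  solve Keq expr → x = 4.053; check Q = 426.6
Then remove 1.88 M of X.
Step 2:
                    X           B
  init          2.929       12.71
  Δ            0.4646      -1.394
  eq            3.394       11.31
  solve Keq expr → x = -0.4646; check Q = 426.6

Direction: reverse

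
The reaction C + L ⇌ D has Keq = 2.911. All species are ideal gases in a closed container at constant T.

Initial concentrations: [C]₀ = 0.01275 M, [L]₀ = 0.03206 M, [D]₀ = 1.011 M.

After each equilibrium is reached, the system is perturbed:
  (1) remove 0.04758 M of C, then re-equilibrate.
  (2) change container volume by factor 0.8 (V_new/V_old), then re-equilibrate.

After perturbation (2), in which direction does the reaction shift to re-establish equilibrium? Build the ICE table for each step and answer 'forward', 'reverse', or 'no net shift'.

Direction: forward

Q₀ = 2473 vs Keq = 2.911 ⇒ Q>K, reverse
Step 1:
                   C          L          D
  Initial    0.01275    0.03206      1.011
  Change       0.426      0.426     -0.426
  Equil       0.4387     0.4581      0.585
  solve Keq expr → x = -0.426; check Q = 2.911
Then remove 0.04758 M of C.
Step 2:
                   C          L          D
  Initial     0.3912     0.4581      0.585
  Change       0.018      0.018     -0.018
  Equil       0.4092     0.4761      0.567
  solve Keq expr → x = -0.018; check Q = 2.911
Then change container volume by factor 0.8 (V_new/V_old).
Step 3:
                   C          L          D
  Initial     0.5115     0.5951     0.7088
  Change    -0.04327   -0.04327    0.04327
  Equil       0.4682     0.5518      0.752
  solve Keq expr → x = 0.04327; check Q = 2.911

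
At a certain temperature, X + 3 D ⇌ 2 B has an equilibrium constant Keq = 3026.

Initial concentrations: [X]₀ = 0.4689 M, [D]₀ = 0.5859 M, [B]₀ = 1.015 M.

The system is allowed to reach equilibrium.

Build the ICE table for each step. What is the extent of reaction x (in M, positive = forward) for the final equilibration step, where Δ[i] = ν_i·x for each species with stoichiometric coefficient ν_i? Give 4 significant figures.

x = 0.1544 M

Q₀ = 10.92 vs Keq = 3026 ⇒ Q<K, forward
Step 1:
                    X           D           B
  I            0.4689      0.5859       1.015
  C           -0.1544     -0.4633      0.3089
  E            0.3145      0.1226       1.324
  solve Keq expr → x = 0.1544; check Q = 3026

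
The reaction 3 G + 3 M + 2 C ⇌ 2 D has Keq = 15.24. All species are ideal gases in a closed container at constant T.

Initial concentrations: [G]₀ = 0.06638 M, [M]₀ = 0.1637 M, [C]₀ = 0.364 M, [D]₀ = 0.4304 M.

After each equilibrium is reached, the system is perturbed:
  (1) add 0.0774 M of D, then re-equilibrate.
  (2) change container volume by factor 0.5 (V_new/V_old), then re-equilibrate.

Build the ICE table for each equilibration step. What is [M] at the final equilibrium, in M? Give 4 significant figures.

[M]_eq = 0.6934 M

Q₀ = 1.0896e+06 vs Keq = 15.24 ⇒ Q>K, reverse
Step 1:
                   G          M          C          D
  init       0.06638     0.1637      0.364     0.4304
  Δ           0.3358     0.3358     0.2238    -0.2238
  eq          0.4021     0.4995     0.5878     0.2066
  solve Keq expr → x = -0.1119; check Q = 15.24
Then add 0.0774 M of D.
Step 2:
                   G          M          C          D
  init        0.4021     0.4995     0.5878      0.284
  Δ          0.03165    0.03165     0.0211    -0.0211
  eq          0.4338     0.5311     0.6089     0.2629
  solve Keq expr → x = -0.01055; check Q = 15.24
Then change container volume by factor 0.5 (V_new/V_old).
Step 3:
                   G          M          C          D
  init        0.8676      1.062      1.218     0.5257
  Δ          -0.3688    -0.3688    -0.2459     0.2459
  eq          0.4987     0.6934      0.972     0.7716
  solve Keq expr → x = 0.1229; check Q = 15.24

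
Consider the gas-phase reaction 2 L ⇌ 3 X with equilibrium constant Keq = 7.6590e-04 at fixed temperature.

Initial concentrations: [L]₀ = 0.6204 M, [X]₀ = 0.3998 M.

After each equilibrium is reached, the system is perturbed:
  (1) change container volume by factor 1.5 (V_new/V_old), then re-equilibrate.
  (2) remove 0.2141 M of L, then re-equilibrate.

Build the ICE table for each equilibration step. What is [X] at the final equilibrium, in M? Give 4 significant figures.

[X]_eq = 0.04519 M

Q₀ = 0.166 vs Keq = 7.6590e-04 ⇒ Q>K, reverse
Step 1:
                    L           X
  Initial      0.6204      0.3998
  Change       0.2125     -0.3188
  Equil        0.8329       0.081
  solve Keq expr → x = -0.1063; check Q = 7.6590e-04
Then change container volume by factor 1.5 (V_new/V_old).
Step 2:
                    L           X
  Initial      0.5553       0.054
  Change    -0.004964    0.007445
  Equil        0.5503     0.06144
  solve Keq expr → x = 0.002482; check Q = 7.6590e-04
Then remove 0.2141 M of L.
Step 3:
                    L           X
  Initial      0.3362     0.06144
  Change      0.01084    -0.01626
  Equil        0.3471     0.04519
  solve Keq expr → x = -0.005419; check Q = 7.6590e-04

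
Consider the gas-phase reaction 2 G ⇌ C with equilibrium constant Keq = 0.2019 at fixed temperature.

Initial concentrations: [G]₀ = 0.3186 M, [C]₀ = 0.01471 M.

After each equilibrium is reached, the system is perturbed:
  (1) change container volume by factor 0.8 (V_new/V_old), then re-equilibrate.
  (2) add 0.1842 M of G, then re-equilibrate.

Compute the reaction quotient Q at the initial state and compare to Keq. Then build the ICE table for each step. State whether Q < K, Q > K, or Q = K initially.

Q₀ = 0.1449 vs Keq = 0.2019 ⇒ Q<K, forward
Step 1:
                    G           C
  I            0.3186     0.01471
  C         -0.009228    0.004614
  E            0.3094     0.01932
  solve Keq expr → x = 0.004614; check Q = 0.2019
Then change container volume by factor 0.8 (V_new/V_old).
Step 2:
                    G           C
  I            0.3867     0.02416
  C         -0.009229    0.004615
  E            0.3775     0.02877
  solve Keq expr → x = 0.004615; check Q = 0.2019
Then add 0.1842 M of G.
Step 3:
                    G           C
  I            0.5617     0.02877
  C          -0.04872     0.02436
  E             0.513     0.05313
  solve Keq expr → x = 0.02436; check Q = 0.2019

Q₀ = 0.1449; Q < K (proceeds forward)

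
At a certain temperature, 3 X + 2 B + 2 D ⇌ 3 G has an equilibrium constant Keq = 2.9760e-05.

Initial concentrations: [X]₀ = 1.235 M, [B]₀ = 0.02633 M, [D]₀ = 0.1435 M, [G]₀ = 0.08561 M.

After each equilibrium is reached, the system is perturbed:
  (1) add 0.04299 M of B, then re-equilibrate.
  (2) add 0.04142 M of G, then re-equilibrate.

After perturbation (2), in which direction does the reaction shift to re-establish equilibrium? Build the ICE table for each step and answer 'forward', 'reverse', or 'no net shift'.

Direction: reverse

Q₀ = 23.33 vs Keq = 2.9760e-05 ⇒ Q>K, reverse
Step 1:
                   X          B          D          G
  I            1.235    0.02633     0.1435    0.08561
  C          0.08299    0.05533    0.05533   -0.08299
  E            1.318    0.08166     0.1988   0.002619
  solve Keq expr → x = -0.02766; check Q = 2.9760e-05
Then add 0.04299 M of B.
Step 2:
                   X          B          D          G
  I            1.318     0.1246     0.1988   0.002619
  C       -8.3408e-04 -5.5605e-04 -5.5605e-04 8.3408e-04
  E            1.317     0.1241     0.1983   0.003453
  solve Keq expr → x = 2.7803e-04; check Q = 2.9760e-05
Then add 0.04142 M of G.
Step 3:
                   X          B          D          G
  I            1.317     0.1241     0.1983    0.04487
  C          0.04046    0.02697    0.02697   -0.04046
  E            1.358     0.1511     0.2252   0.004418
  solve Keq expr → x = -0.01349; check Q = 2.9760e-05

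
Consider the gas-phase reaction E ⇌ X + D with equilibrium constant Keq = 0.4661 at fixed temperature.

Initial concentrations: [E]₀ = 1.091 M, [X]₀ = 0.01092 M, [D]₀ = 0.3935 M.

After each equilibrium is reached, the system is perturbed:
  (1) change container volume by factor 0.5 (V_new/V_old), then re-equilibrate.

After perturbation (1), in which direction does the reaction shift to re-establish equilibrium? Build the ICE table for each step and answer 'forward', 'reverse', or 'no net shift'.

Direction: reverse

Q₀ = 0.003939 vs Keq = 0.4661 ⇒ Q<K, forward
Step 1:
                    E           X           D
  Initial       1.091     0.01092      0.3935
  Change      -0.3976      0.3976      0.3976
  Equil        0.6934      0.4085      0.7911
  solve Keq expr → x = 0.3976; check Q = 0.4661
Then change container volume by factor 0.5 (V_new/V_old).
Step 2:
                    E           X           D
  Initial       1.387      0.8171       1.582
  Change       0.2468     -0.2468     -0.2468
  Equil         1.634      0.5702       1.335
  solve Keq expr → x = -0.2468; check Q = 0.4661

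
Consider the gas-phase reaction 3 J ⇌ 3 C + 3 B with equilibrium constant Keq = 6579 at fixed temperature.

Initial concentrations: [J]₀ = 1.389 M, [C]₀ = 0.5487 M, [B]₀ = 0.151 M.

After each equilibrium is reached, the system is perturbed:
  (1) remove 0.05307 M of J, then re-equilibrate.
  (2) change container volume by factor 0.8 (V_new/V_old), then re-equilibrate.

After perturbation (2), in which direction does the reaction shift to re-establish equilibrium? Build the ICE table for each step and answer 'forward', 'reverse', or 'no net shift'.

Direction: reverse

Q₀ = 2.1224e-04 vs Keq = 6579 ⇒ Q<K, forward
Step 1:
                  J         C         B
  I           1.389    0.5487     0.151
  C          -1.254     1.254     1.254
  E          0.1351     1.803     1.405
  solve Keq expr → x = 0.418; check Q = 6579
Then remove 0.05307 M of J.
Step 2:
                  J         C         B
  I         0.08208     1.803     1.405
  C         0.04541  -0.04541  -0.04541
  E          0.1275     1.757     1.359
  solve Keq expr → x = -0.01514; check Q = 6579
Then change container volume by factor 0.8 (V_new/V_old).
Step 3:
                  J         C         B
  I          0.1594     2.196     1.699
  C         0.03303  -0.03303  -0.03303
  E          0.1924     2.163     1.666
  solve Keq expr → x = -0.01101; check Q = 6579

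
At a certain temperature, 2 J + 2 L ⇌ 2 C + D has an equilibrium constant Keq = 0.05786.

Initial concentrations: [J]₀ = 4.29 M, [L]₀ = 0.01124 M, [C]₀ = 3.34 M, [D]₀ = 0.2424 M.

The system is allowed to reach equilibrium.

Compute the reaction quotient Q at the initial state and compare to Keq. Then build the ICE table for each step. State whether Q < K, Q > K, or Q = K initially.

Q₀ = 1163; Q > K (proceeds reverse)

Q₀ = 1163 vs Keq = 0.05786 ⇒ Q>K, reverse
Step 1:
                   J          L          C          D
  I             4.29    0.01124       3.34     0.2424
  C           0.4266     0.4266    -0.4266    -0.2133
  E            4.717     0.4379      2.913    0.02908
  solve Keq expr → x = -0.2133; check Q = 0.05786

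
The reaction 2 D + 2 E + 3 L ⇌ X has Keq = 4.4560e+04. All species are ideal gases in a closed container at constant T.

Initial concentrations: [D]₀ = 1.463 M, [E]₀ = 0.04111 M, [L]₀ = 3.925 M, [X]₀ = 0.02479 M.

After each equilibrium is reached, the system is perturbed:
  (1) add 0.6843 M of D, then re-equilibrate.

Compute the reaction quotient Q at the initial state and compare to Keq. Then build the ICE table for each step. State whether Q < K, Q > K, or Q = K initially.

Q₀ = 0.1133 vs Keq = 4.4560e+04 ⇒ Q<K, forward
Step 1:
                    D           E           L           X
  I             1.463     0.04111       3.925     0.02479
  C          -0.04102    -0.04102    -0.06152     0.02051
  E             1.422  9.3370e-05       3.863      0.0453
  solve Keq expr → x = 0.02051; check Q = 4.4560e+04
Then add 0.6843 M of D.
Step 2:
                    D           E           L           X
  I             2.106  9.3370e-05       3.863      0.0453
  C       -3.0322e-05 -3.0322e-05 -4.5483e-05  1.5161e-05
  E             2.106  6.3048e-05       3.863     0.04531
  solve Keq expr → x = 1.5161e-05; check Q = 4.4560e+04

Q₀ = 0.1133; Q < K (proceeds forward)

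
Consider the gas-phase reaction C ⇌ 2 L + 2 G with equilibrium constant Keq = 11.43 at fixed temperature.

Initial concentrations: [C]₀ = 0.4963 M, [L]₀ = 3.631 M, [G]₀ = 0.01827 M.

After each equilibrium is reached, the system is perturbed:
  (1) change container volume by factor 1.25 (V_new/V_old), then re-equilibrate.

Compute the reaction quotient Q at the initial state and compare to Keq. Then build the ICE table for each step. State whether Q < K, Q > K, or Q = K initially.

Q₀ = 0.008867 vs Keq = 11.43 ⇒ Q<K, forward
Step 1:
                  C         L         G
  Initial    0.4963     3.631   0.01827
  Change    -0.2128    0.4255    0.4255
  Equil      0.2835     4.057    0.4438
  solve Keq expr → x = 0.2128; check Q = 11.43
Then change container volume by factor 1.25 (V_new/V_old).
Step 2:
                  C         L         G
  Initial    0.2268     3.245     0.355
  Change   -0.04129   0.08258   0.08258
  Equil      0.1855     3.328    0.4376
  solve Keq expr → x = 0.04129; check Q = 11.43

Q₀ = 0.008867; Q < K (proceeds forward)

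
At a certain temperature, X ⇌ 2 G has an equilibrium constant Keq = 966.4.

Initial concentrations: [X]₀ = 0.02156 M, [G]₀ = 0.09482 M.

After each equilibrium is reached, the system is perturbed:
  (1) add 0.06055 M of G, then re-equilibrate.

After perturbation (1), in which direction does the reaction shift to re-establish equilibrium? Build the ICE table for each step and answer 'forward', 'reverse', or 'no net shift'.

Direction: reverse

Q₀ = 0.417 vs Keq = 966.4 ⇒ Q<K, forward
Step 1:
                    X           G
  I           0.02156     0.09482
  C          -0.02154     0.04308
  E        1.9678e-05      0.1379
  solve Keq expr → x = 0.02154; check Q = 966.4
Then add 0.06055 M of G.
Step 2:
                    X           G
  I        1.9678e-05      0.1985
  C        2.1057e-05 -4.2114e-05
  E        4.0735e-05      0.1984
  solve Keq expr → x = -2.1057e-05; check Q = 966.4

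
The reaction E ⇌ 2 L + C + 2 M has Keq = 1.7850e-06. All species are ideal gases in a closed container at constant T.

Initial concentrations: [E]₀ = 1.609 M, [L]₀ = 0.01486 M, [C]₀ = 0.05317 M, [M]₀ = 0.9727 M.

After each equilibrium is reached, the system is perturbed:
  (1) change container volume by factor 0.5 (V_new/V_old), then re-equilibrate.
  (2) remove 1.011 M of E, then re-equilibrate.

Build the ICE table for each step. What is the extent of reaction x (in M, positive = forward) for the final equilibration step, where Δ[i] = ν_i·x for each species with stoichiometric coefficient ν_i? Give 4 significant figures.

x = -3.4604e-04 M

Q₀ = 6.9041e-06 vs Keq = 1.7850e-06 ⇒ Q>K, reverse
Step 1:
                    E           L           C           M
  I             1.609     0.01486     0.05317      0.9727
  C          0.003489   -0.006978   -0.003489   -0.006978
  E             1.612    0.007882     0.04968      0.9657
  solve Keq expr → x = -0.003489; check Q = 1.7850e-06
Then change container volume by factor 0.5 (V_new/V_old).
Step 2:
                    E           L           C           M
  I             3.225     0.01576     0.09936       1.931
  C          0.005837    -0.01167   -0.005837    -0.01167
  E             3.231     0.00409     0.09353        1.92
  solve Keq expr → x = -0.005837; check Q = 1.7850e-06
Then remove 1.011 M of E.
Step 3:
                    E           L           C           M
  I              2.22     0.00409     0.09353        1.92
  C        3.4604e-04 -6.9208e-04 -3.4604e-04 -6.9208e-04
  E              2.22    0.003398     0.09318       1.919
  solve Keq expr → x = -3.4604e-04; check Q = 1.7850e-06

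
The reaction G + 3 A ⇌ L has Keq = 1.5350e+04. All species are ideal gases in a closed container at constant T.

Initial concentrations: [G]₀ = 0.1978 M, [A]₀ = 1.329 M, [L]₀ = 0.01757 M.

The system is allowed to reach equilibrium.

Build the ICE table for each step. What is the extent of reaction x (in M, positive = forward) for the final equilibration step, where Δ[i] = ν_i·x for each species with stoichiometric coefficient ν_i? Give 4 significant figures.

Q₀ = 0.03784 vs Keq = 1.5350e+04 ⇒ Q<K, forward
Step 1:
                   G          A          L
  init        0.1978      1.329    0.01757
  Δ          -0.1978    -0.5933     0.1978
  eq      3.5228e-05     0.7357     0.2153
  solve Keq expr → x = 0.1978; check Q = 1.5350e+04

x = 0.1978 M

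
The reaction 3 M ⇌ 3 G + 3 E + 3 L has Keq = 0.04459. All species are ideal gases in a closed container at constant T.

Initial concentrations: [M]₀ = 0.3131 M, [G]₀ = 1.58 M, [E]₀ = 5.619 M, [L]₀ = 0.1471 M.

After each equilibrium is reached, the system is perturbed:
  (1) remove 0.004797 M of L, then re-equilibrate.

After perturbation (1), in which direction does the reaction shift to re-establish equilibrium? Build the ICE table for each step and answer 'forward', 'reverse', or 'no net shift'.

Q₀ = 72.57 vs Keq = 0.04459 ⇒ Q>K, reverse
Step 1:
                  M         G         E         L
  Initial    0.3131      1.58     5.619    0.1471
  Change     0.1275   -0.1275   -0.1275   -0.1275
  Equil      0.4406     1.452     5.491   0.01959
  solve Keq expr → x = -0.0425; check Q = 0.04459
Then remove 0.004797 M of L.
Step 2:
                  M         G         E         L
  Initial    0.4406     1.452     5.491   0.01479
  Change   -0.00452   0.00452   0.00452   0.00452
  Equil      0.4361     1.457     5.496   0.01931
  solve Keq expr → x = 0.001507; check Q = 0.04459

Direction: forward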